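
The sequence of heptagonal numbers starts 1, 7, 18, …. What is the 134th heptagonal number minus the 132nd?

134·(5·134 − 3)/2 = 44689 and 132·(5·132 − 3)/2 = 43362.
Difference: 44689 − 43362 = 1327.

1327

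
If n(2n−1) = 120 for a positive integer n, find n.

Set n(2n−1) = 120, giving 2n² − n − 120 = 0.
The discriminant is 1 + 8·120 = 961, and √961 = 31.
So n = (1 + 31) / 4 = 32/4 = 8.

8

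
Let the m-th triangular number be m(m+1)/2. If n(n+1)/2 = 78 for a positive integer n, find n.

Set n(n+1)/2 = 78, giving n² + n − 156 = 0.
The discriminant is 1 + 8·78 = 625, and √625 = 25.
So n = (-1 + 25) / 2 = 24/2 = 12.
Check: 12·13/2 = 78. ✓

12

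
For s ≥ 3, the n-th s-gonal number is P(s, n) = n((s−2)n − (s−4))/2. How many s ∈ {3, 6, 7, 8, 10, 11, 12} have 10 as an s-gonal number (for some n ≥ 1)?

s = 3: P(3, 4) = 10. ✓
s = 6: P(6, 2) = 6 and P(6, 3) = 15; 10 is not s-gonal.
s = 7: P(7, 2) = 7 and P(7, 3) = 18; 10 is not s-gonal.
s = 8: P(8, 2) = 8 and P(8, 3) = 21; 10 is not s-gonal.
s = 10: P(10, 2) = 10. ✓
s = 11: P(11, 1) = 1 and P(11, 2) = 11; 10 is not s-gonal.
s = 12: P(12, 1) = 1 and P(12, 2) = 12; 10 is not s-gonal.
Hits: s ∈ {3, 10} → 2.

2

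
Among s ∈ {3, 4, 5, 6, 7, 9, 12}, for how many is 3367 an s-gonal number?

s = 3: P(3, 81) = 3321 and P(3, 82) = 3403; 3367 is not s-gonal.
s = 4: P(4, 58) = 3364 and P(4, 59) = 3481; 3367 is not s-gonal.
s = 5: P(5, 47) = 3290 and P(5, 48) = 3432; 3367 is not s-gonal.
s = 6: P(6, 41) = 3321 and P(6, 42) = 3486; 3367 is not s-gonal.
s = 7: P(7, 37) = 3367. ✓
s = 9: P(9, 31) = 3286 and P(9, 32) = 3504; 3367 is not s-gonal.
s = 12: P(12, 26) = 3276 and P(12, 27) = 3537; 3367 is not s-gonal.
Hits: s ∈ {7} → 1.

1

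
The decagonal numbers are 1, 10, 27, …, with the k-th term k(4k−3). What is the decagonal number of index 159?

100647

The 159th decagonal number is n(4n−3) with n = 159.
159·(4·159 − 3) = 159·633 = 100647.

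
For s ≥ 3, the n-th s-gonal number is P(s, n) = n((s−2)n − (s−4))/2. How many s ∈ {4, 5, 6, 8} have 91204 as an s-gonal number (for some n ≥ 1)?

1

s = 4: P(4, 302) = 91204. ✓
s = 5: P(5, 246) = 90651 and P(5, 247) = 91390; 91204 is not s-gonal.
s = 6: P(6, 213) = 90525 and P(6, 214) = 91378; 91204 is not s-gonal.
s = 8: P(8, 174) = 90480 and P(8, 175) = 91525; 91204 is not s-gonal.
Hits: s ∈ {4} → 1.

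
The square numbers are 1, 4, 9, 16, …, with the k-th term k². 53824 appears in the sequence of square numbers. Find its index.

We need n² = 53824, so n = √53824 = 232.
Check: 232² = 53824. ✓

232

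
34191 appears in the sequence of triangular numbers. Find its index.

Set n(n+1)/2 = 34191, giving n² + n − 68382 = 0.
So n = (-1 + 523) / 2 = 522/2 = 261.

261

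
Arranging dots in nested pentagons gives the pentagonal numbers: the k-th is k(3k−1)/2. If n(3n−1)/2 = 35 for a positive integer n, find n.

Set n(3n−1)/2 = 35, giving 3n² − n − 70 = 0.
So n = (1 + 29) / 6 = 30/6 = 5.

5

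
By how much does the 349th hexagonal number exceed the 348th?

Consecutive hexagonal numbers differ by 4n − 3: here 4·349 − 3 = 1393.

1393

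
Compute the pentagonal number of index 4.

22

4·(3·4 − 1)/2 = 4·11/2 = 22.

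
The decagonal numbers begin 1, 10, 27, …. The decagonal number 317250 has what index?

Set n(4n−3) = 317250, giving 4n² − 3n − 317250 = 0.
The discriminant is 9 + 16·317250 = 5076009, and √5076009 = 2253.
So n = (3 + 2253) / 8 = 2256/8 = 282.
Check: 282·(4·282 − 3) = 317250. ✓

282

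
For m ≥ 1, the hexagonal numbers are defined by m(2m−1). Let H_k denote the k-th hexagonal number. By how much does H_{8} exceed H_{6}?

54

8·(2·8 − 1) = 120 and 6·(2·6 − 1) = 66.
Difference: 120 − 66 = 54.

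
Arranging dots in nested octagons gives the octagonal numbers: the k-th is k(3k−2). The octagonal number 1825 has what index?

25

Set n(3n−2) = 1825, giving 3n² − 2n − 1825 = 0.
So n = (2 + 148) / 6 = 150/6 = 25.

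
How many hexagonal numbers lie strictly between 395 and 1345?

12

The n-th hexagonal number is n(2n−1).
Smallest index with value > 395: n = 15 (giving 435).
Largest index with value < 1345: n = 26 (giving 1326).
Indices 15 through 26: 12 terms.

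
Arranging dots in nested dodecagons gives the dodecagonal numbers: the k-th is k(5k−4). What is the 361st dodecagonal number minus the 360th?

3601

Consecutive dodecagonal numbers differ by 10n − 9: here 10·361 − 9 = 3601.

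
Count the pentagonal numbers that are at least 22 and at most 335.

12

The n-th pentagonal number is n(3n−1)/2.
Smallest index with value ≥ 22: n = 4 (giving 22).
Largest index with value ≤ 335: n = 15 (giving 330).
Indices 4 through 15: 12 terms.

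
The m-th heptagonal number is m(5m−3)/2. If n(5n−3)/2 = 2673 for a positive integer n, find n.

Set n(5n−3)/2 = 2673, giving 5n² − 3n − 5346 = 0.
The discriminant is 9 + 40·2673 = 106929, and √106929 = 327.
So n = (3 + 327) / 10 = 330/10 = 33.
Check: 33·(5·33 − 3)/2 = 2673. ✓

33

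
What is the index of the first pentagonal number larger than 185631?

Solve n(3n−1)/2 > 185631 for integer n.
The largest n with value ≤ 185631 is 351 (since 184626 ≤ 185631 < 185680), so the first above is n = 352, value 185680.

352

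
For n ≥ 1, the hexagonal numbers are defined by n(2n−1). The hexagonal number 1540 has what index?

28

Set n(2n−1) = 1540, giving 2n² − n − 1540 = 0.
The discriminant is 1 + 8·1540 = 12321, and √12321 = 111.
So n = (1 + 111) / 4 = 112/4 = 28.
Check: 28·(2·28 − 1) = 1540. ✓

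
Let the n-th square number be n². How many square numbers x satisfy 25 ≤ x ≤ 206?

The n-th square number is n².
Smallest index with value ≥ 25: n = 5 (giving 25).
Largest index with value ≤ 206: n = 14 (giving 196).
Indices 5 through 14: 10 terms.

10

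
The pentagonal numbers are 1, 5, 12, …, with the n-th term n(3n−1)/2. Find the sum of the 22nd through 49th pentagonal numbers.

55174

Σ i(3i−1)/2 = (3Σi² − Σi) / 2 over i = 22..49.
Σi = 1225 − 231 = 994 and Σi² = 40425 − 3311 = 37114.
(3·37114 − 1·994) / 2 = 110348/2 = 55174.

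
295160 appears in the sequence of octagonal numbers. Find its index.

Set n(3n−2) = 295160, giving 3n² − 2n − 295160 = 0.
So n = (2 + 1882) / 6 = 1884/6 = 314.

314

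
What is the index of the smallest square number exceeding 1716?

Solve n² > 1716 for integer n.
The largest n with value ≤ 1716 is 41 (since 1681 ≤ 1716 < 1764), so the first above is n = 42, value 1764.

42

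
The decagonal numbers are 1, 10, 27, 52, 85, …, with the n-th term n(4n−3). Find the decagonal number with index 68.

The 68th decagonal number is n(4n−3) with n = 68.
68·(4·68 − 3) = 68·269 = 18292.

18292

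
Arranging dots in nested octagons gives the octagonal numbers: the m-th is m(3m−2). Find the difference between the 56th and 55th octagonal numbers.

331

Consecutive octagonal numbers differ by 6n − 5: here 6·56 − 5 = 331.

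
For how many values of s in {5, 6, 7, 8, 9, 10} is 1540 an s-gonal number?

2

s = 5: P(5, 32) = 1520 and P(5, 33) = 1617; 1540 is not s-gonal.
s = 6: P(6, 28) = 1540. ✓
s = 7: P(7, 25) = 1525 and P(7, 26) = 1651; 1540 is not s-gonal.
s = 8: P(8, 22) = 1408 and P(8, 23) = 1541; 1540 is not s-gonal.
s = 9: P(9, 21) = 1491 and P(9, 22) = 1639; 1540 is not s-gonal.
s = 10: P(10, 20) = 1540. ✓
Hits: s ∈ {6, 10} → 2.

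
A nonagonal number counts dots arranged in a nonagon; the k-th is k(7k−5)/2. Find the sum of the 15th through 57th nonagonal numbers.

214355

Σ i(7i−5)/2 = (7Σi² − 5Σi) / 2 over i = 15..57.
Σi = 1653 − 105 = 1548 and Σi² = 63365 − 1015 = 62350.
(7·62350 − 5·1548) / 2 = 428710/2 = 214355.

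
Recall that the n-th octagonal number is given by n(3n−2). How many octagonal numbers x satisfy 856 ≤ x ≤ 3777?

The n-th octagonal number is n(3n−2).
Smallest index with value ≥ 856: n = 18 (giving 936).
Largest index with value ≤ 3777: n = 35 (giving 3605).
Indices 18 through 35: 18 terms.

18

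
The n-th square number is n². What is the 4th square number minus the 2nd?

4² = 16 and 2² = 4.
Difference: 16 − 4 = 12.

12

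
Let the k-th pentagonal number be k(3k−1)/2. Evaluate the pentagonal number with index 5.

35

The 5th pentagonal number is n(3n−1)/2 with n = 5.
5·(3·5 − 1)/2 = 5·14/2 = 5·7 = 35.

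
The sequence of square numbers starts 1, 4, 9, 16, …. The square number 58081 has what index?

We need n² = 58081, so n = √58081 = 241.

241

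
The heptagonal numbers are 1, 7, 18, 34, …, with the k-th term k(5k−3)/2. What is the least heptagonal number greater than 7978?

Solve n(5n−3)/2 > 7978 for integer n.
The largest n with value ≤ 7978 is 56 (since 7756 ≤ 7978 < 8037), so the first above is n = 57, value 8037.

8037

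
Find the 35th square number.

1225

The 35th square number is n² with n = 35.
35² = 1225.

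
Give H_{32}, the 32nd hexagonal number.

2016

The 32nd hexagonal number is n(2n−1) with n = 32.
32·(2·32 − 1) = 32·63 = 2016.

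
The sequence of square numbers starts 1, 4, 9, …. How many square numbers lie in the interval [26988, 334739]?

The n-th square number is n².
Smallest index with value ≥ 26988: n = 165 (giving 27225).
Largest index with value ≤ 334739: n = 578 (giving 334084).
Indices 165 through 578: 414 terms.

414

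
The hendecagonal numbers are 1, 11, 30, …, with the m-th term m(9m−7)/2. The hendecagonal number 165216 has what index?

Set n(9n−7)/2 = 165216, giving 9n² − 7n − 330432 = 0.
The discriminant is 49 + 72·165216 = 11895601, and √11895601 = 3449.
So n = (7 + 3449) / 18 = 3456/18 = 192.

192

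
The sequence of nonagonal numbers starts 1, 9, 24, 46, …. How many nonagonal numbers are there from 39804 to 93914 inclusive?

The n-th nonagonal number is n(7n−5)/2.
Smallest index with value ≥ 39804: n = 107 (giving 39804).
Largest index with value ≤ 93914: n = 164 (giving 93726).
Indices 107 through 164: 58 terms.

58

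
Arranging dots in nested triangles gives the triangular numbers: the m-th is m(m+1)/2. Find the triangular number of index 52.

The 52nd triangular number is n(n+1)/2 with n = 52.
52·53/2 = 2756/2 = 1378.

1378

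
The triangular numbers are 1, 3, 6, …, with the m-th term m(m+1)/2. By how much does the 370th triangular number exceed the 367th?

370·371/2 = 68635 and 367·368/2 = 67528.
Difference: 68635 − 67528 = 1107.

1107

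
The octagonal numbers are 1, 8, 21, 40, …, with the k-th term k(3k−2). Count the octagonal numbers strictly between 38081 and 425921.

The n-th octagonal number is n(3n−2).
Smallest index with value > 38081: n = 114 (giving 38760).
Largest index with value < 425921: n = 377 (giving 425633).
Indices 114 through 377: 264 terms.

264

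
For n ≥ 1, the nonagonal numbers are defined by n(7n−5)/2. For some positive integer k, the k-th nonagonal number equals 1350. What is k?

20

Set n(7n−5)/2 = 1350, giving 7n² − 5n − 2700 = 0.
The discriminant is 25 + 56·1350 = 75625, and √75625 = 275.
So n = (5 + 275) / 14 = 280/14 = 20.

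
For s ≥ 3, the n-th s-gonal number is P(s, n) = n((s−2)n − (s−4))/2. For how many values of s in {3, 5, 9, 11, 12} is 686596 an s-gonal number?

s = 3: P(3, 1171) = 686206 and P(3, 1172) = 687378; 686596 is not s-gonal.
s = 5: P(5, 676) = 685126 and P(5, 677) = 687155; 686596 is not s-gonal.
s = 9: P(9, 443) = 685764 and P(9, 444) = 688866; 686596 is not s-gonal.
s = 11: P(11, 391) = 686596. ✓
s = 12: P(12, 370) = 683020 and P(12, 371) = 686721; 686596 is not s-gonal.
Hits: s ∈ {11} → 1.

1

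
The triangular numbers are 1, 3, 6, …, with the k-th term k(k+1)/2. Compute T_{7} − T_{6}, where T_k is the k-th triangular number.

7

Consecutive triangular numbers differ by n: T_{7} − T_{6} = 7.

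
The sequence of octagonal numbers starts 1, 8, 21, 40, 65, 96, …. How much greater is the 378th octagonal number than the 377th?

Consecutive octagonal numbers differ by 6n − 5: here 6·378 − 5 = 2263.

2263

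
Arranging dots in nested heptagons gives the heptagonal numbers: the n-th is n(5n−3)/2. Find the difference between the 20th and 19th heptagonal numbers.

Consecutive heptagonal numbers differ by 5n − 4: here 5·20 − 4 = 96.

96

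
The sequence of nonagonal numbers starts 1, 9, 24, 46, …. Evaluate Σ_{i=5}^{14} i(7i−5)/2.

3210

Σ i(7i−5)/2 = (7Σi² − 5Σi) / 2 over i = 5..14.
Σi = 105 − 10 = 95 and Σi² = 1015 − 30 = 985.
(7·985 − 5·95) / 2 = 6420/2 = 3210.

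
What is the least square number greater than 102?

Solve n² > 102 for integer n.
The largest n with value ≤ 102 is 10 (since 100 ≤ 102 < 121), so the first above is n = 11, value 121.

121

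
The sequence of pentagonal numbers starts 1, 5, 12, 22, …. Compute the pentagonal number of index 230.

The 230th pentagonal number is n(3n−1)/2 with n = 230.
230·(3·230 − 1)/2 = 230·689/2 = 79235.

79235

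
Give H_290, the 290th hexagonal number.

290·(2·290 − 1) = 290·579 = 167910.

167910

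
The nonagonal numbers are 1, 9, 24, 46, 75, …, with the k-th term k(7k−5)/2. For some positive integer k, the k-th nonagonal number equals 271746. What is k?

Set n(7n−5)/2 = 271746, giving 7n² − 5n − 543492 = 0.
The discriminant is 25 + 56·271746 = 15217801, and √15217801 = 3901.
So n = (5 + 3901) / 14 = 3906/14 = 279.

279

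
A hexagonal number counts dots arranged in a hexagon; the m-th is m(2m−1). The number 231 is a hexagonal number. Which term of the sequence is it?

11

Set n(2n−1) = 231, giving 2n² − n − 231 = 0.
So n = (1 + 43) / 4 = 44/4 = 11.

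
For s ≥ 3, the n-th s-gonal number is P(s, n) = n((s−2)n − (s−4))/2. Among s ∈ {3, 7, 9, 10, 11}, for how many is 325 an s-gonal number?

s = 3: P(3, 25) = 325. ✓
s = 7: P(7, 11) = 286 and P(7, 12) = 342; 325 is not s-gonal.
s = 9: P(9, 10) = 325. ✓
s = 10: P(10, 9) = 297 and P(10, 10) = 370; 325 is not s-gonal.
s = 11: P(11, 8) = 260 and P(11, 9) = 333; 325 is not s-gonal.
Hits: s ∈ {3, 9} → 2.

2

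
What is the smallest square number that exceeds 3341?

Solve n² > 3341 for integer n.
The largest n with value ≤ 3341 is 57 (since 3249 ≤ 3341 < 3364), so the first above is n = 58, value 3364.

3364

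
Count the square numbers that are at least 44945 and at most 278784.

The n-th square number is n².
Smallest index with value ≥ 44945: n = 213 (giving 45369).
Largest index with value ≤ 278784: n = 528 (giving 278784).
Indices 213 through 528: 316 terms.

316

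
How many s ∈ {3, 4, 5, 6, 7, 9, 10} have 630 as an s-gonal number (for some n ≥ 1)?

2

s = 3: P(3, 35) = 630. ✓
s = 4: P(4, 25) = 625 and P(4, 26) = 676; 630 is not s-gonal.
s = 5: P(5, 20) = 590 and P(5, 21) = 651; 630 is not s-gonal.
s = 6: P(6, 18) = 630. ✓
s = 7: P(7, 16) = 616 and P(7, 17) = 697; 630 is not s-gonal.
s = 9: P(9, 13) = 559 and P(9, 14) = 651; 630 is not s-gonal.
s = 10: P(10, 12) = 540 and P(10, 13) = 637; 630 is not s-gonal.
Hits: s ∈ {3, 6} → 2.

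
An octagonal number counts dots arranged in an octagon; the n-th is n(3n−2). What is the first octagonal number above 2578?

Solve n(3n−2) > 2578 for integer n.
The largest n with value ≤ 2578 is 29 (since 2465 ≤ 2578 < 2640), so the first above is n = 30, value 2640.

2640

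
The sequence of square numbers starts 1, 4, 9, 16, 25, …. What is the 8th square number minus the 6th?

28

8² = 64 and 6² = 36.
Difference: 64 − 36 = 28.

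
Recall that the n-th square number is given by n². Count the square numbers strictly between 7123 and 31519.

The n-th square number is n².
Smallest index with value > 7123: n = 85 (giving 7225).
Largest index with value < 31519: n = 177 (giving 31329).
Indices 85 through 177: 93 terms.

93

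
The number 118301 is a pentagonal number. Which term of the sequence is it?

Set n(3n−1)/2 = 118301, giving 3n² − n − 236602 = 0.
The discriminant is 1 + 24·118301 = 2839225, and √2839225 = 1685.
So n = (1 + 1685) / 6 = 1686/6 = 281.
Check: 281·(3·281 − 1)/2 = 118301. ✓

281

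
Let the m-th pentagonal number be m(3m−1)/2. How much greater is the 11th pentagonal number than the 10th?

Consecutive pentagonal numbers differ by 3n − 2: here 3·11 − 2 = 31.

31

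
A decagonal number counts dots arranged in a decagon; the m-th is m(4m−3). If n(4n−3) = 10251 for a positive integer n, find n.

Set n(4n−3) = 10251, giving 4n² − 3n − 10251 = 0.
The discriminant is 9 + 16·10251 = 164025, and √164025 = 405.
So n = (3 + 405) / 8 = 408/8 = 51.
Check: 51·(4·51 − 3) = 10251. ✓

51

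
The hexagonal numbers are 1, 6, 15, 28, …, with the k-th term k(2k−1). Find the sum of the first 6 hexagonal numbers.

Σ i(2i−1) = 2Σi² − Σi over i = 1..6.
Σi = 21 and Σi² = 91.
2·91 − 1·21 = 161.

161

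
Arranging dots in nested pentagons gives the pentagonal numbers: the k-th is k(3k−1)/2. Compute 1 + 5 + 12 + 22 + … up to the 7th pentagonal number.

196

Σ i(3i−1)/2 = (3Σi² − Σi) / 2 over i = 1..7.
Σi = 28 and Σi² = 140.
(3·140 − 1·28) / 2 = 392/2 = 196.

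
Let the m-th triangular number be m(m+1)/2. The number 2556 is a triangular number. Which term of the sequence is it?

Set n(n+1)/2 = 2556, giving n² + n − 5112 = 0.
So n = (-1 + 143) / 2 = 142/2 = 71.
Check: 71·72/2 = 2556. ✓

71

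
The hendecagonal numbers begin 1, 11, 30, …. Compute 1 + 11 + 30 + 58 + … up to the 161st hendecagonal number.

Σ i(9i−7)/2 = (9Σi² − 7Σi) / 2 over i = 1..161.
Σi = 13041 and Σi² = 1404081.
(9·1404081 − 7·13041) / 2 = 12545442/2 = 6272721.

6272721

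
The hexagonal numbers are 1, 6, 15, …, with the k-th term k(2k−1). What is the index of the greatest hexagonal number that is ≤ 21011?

102

Solve n(2n−1) ≤ 21011 for integer n.
n = 102 gives 20706 ≤ 21011, while n = 103 gives 21115 > 21011; so the answer is index 102.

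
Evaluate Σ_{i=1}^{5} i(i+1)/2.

Σ i(i+1)/2 = (Σi² + Σi) / 2 over i = 1..5.
Σi = 15 and Σi² = 55.
(1·55 + 1·15) / 2 = 70/2 = 35.

35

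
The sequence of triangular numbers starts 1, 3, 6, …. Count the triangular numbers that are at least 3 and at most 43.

7

The n-th triangular number is n(n+1)/2.
Smallest index with value ≥ 3: n = 2 (giving 3).
Largest index with value ≤ 43: n = 8 (giving 36).
Indices 2 through 8: 7 terms.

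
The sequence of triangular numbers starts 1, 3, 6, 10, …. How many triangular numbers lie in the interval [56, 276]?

13

The n-th triangular number is n(n+1)/2.
Smallest index with value ≥ 56: n = 11 (giving 66).
Largest index with value ≤ 276: n = 23 (giving 276).
Indices 11 through 23: 13 terms.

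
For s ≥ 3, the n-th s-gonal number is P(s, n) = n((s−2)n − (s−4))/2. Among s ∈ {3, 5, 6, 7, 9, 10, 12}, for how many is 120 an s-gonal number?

2

s = 3: P(3, 15) = 120. ✓
s = 5: P(5, 9) = 117 and P(5, 10) = 145; 120 is not s-gonal.
s = 6: P(6, 8) = 120. ✓
s = 7: P(7, 7) = 112 and P(7, 8) = 148; 120 is not s-gonal.
s = 9: P(9, 6) = 111 and P(9, 7) = 154; 120 is not s-gonal.
s = 10: P(10, 5) = 85 and P(10, 6) = 126; 120 is not s-gonal.
s = 12: P(12, 5) = 105 and P(12, 6) = 156; 120 is not s-gonal.
Hits: s ∈ {3, 6} → 2.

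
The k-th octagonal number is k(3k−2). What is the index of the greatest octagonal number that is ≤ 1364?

Solve n(3n−2) ≤ 1364 for integer n.
n = 21 gives 1281 ≤ 1364, while n = 22 gives 1408 > 1364; so the answer is index 21.

21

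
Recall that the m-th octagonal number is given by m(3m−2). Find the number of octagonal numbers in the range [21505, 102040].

100

The n-th octagonal number is n(3n−2).
Smallest index with value ≥ 21505: n = 85 (giving 21505).
Largest index with value ≤ 102040: n = 184 (giving 101200).
Indices 85 through 184: 100 terms.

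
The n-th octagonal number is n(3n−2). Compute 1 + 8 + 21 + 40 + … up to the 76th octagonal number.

Σ i(3i−2) = 3Σi² − 2Σi over i = 1..76.
Σi = 2926 and Σi² = 149226.
3·149226 − 2·2926 = 441826.

441826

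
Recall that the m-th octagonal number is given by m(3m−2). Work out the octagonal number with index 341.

341·(3·341 − 2) = 341·1021 = 348161.

348161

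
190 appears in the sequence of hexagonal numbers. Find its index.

10

Set n(2n−1) = 190, giving 2n² − n − 190 = 0.
The discriminant is 1 + 8·190 = 1521, and √1521 = 39.
So n = (1 + 39) / 4 = 40/4 = 10.
Check: 10·(2·10 − 1) = 190. ✓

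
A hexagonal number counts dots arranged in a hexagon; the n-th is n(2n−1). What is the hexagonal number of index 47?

The 47th hexagonal number is n(2n−1) with n = 47.
47·(2·47 − 1) = 47·93 = 4371.

4371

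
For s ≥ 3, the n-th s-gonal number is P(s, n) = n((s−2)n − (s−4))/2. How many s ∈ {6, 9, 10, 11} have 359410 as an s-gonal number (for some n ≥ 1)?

s = 6: P(6, 424) = 359128 and P(6, 425) = 360825; 359410 is not s-gonal.
s = 9: P(9, 320) = 357600 and P(9, 321) = 359841; 359410 is not s-gonal.
s = 10: P(10, 300) = 359100 and P(10, 301) = 361501; 359410 is not s-gonal.
s = 11: P(11, 283) = 359410. ✓
Hits: s ∈ {11} → 1.

1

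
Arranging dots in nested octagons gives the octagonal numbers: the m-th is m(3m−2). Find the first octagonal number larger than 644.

Solve n(3n−2) > 644 for integer n.
The largest n with value ≤ 644 is 14 (since 560 ≤ 644 < 645), so the first above is n = 15, value 645.

645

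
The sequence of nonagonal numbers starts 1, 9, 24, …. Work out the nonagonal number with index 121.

50941

121·(7·121 − 5)/2 = 121·842/2 = 121·421 = 50941.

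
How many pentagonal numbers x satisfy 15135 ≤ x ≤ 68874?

The n-th pentagonal number is n(3n−1)/2.
Smallest index with value ≥ 15135: n = 101 (giving 15251).
Largest index with value ≤ 68874: n = 214 (giving 68587).
Indices 101 through 214: 114 terms.

114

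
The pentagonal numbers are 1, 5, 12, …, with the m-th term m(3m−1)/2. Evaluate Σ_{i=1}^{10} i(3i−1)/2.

Σ i(3i−1)/2 = (3Σi² − Σi) / 2 over i = 1..10.
Σi = 55 and Σi² = 385.
(3·385 − 1·55) / 2 = 1100/2 = 550.

550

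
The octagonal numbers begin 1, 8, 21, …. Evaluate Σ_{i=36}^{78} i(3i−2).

434085

Σ i(3i−2) = 3Σi² − 2Σi over i = 36..78.
Σi = 3081 − 630 = 2451 and Σi² = 161239 − 14910 = 146329.
3·146329 − 2·2451 = 434085.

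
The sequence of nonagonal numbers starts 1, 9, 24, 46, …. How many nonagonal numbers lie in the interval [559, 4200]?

23

The n-th nonagonal number is n(7n−5)/2.
Smallest index with value ≥ 559: n = 13 (giving 559).
Largest index with value ≤ 4200: n = 35 (giving 4200).
Indices 13 through 35: 23 terms.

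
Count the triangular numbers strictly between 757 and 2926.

The n-th triangular number is n(n+1)/2.
Smallest index with value > 757: n = 39 (giving 780).
Largest index with value < 2926: n = 75 (giving 2850).
Indices 39 through 75: 37 terms.

37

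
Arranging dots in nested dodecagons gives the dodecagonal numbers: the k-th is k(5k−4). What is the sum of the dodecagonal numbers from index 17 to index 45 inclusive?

Σ i(5i−4) = 5Σi² − 4Σi over i = 17..45.
Σi = 1035 − 136 = 899 and Σi² = 31395 − 1496 = 29899.
5·29899 − 4·899 = 145899.

145899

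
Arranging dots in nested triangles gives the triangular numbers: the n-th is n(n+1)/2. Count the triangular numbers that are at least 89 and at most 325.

13

The n-th triangular number is n(n+1)/2.
Smallest index with value ≥ 89: n = 13 (giving 91).
Largest index with value ≤ 325: n = 25 (giving 325).
Indices 13 through 25: 13 terms.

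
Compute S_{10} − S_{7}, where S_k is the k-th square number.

51

10² = 100 and 7² = 49.
Difference: 100 − 49 = 51.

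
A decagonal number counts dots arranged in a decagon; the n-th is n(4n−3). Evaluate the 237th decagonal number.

The 237th decagonal number is n(4n−3) with n = 237.
237·(4·237 − 3) = 237·945 = 223965.

223965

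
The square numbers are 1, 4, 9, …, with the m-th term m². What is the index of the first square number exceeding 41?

Solve n² > 41 for integer n.
The largest n with value ≤ 41 is 6 (since 36 ≤ 41 < 49), so the first above is n = 7, value 49.

7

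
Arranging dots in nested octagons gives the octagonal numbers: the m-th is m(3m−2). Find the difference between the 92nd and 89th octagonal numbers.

1623

92·(3·92 − 2) = 25208 and 89·(3·89 − 2) = 23585.
Difference: 25208 − 23585 = 1623.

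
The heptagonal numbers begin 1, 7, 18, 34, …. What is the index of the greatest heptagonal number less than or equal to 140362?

Solve n(5n−3)/2 ≤ 140362 for integer n.
n = 237 gives 140067 ≤ 140362, while n = 238 gives 141253 > 140362; so the answer is index 237.

237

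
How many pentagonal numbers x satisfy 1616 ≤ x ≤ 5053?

The n-th pentagonal number is n(3n−1)/2.
Smallest index with value ≥ 1616: n = 33 (giving 1617).
Largest index with value ≤ 5053: n = 58 (giving 5017).
Indices 33 through 58: 26 terms.

26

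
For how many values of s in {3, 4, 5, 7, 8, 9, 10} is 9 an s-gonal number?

2

s = 3: P(3, 3) = 6 and P(3, 4) = 10; 9 is not s-gonal.
s = 4: P(4, 3) = 9. ✓
s = 5: P(5, 2) = 5 and P(5, 3) = 12; 9 is not s-gonal.
s = 7: P(7, 2) = 7 and P(7, 3) = 18; 9 is not s-gonal.
s = 8: P(8, 2) = 8 and P(8, 3) = 21; 9 is not s-gonal.
s = 9: P(9, 2) = 9. ✓
s = 10: P(10, 1) = 1 and P(10, 2) = 10; 9 is not s-gonal.
Hits: s ∈ {4, 9} → 2.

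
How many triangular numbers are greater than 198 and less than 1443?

34

The n-th triangular number is n(n+1)/2.
Smallest index with value > 198: n = 20 (giving 210).
Largest index with value < 1443: n = 53 (giving 1431).
Indices 20 through 53: 34 terms.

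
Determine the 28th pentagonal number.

The 28th pentagonal number is n(3n−1)/2 with n = 28.
28·(3·28 − 1)/2 = 28·83/2 = 1162.

1162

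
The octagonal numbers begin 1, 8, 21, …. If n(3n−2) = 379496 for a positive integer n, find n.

Set n(3n−2) = 379496, giving 3n² − 2n − 379496 = 0.
So n = (2 + 2134) / 6 = 2136/6 = 356.

356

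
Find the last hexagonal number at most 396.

Solve n(2n−1) ≤ 396 for integer n.
n = 14 gives 378 ≤ 396, while n = 15 gives 435 > 396; so the answer is 378.

378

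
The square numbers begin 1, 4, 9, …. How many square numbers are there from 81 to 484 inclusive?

14

The n-th square number is n².
Smallest index with value ≥ 81: n = 9 (giving 81).
Largest index with value ≤ 484: n = 22 (giving 484).
Indices 9 through 22: 14 terms.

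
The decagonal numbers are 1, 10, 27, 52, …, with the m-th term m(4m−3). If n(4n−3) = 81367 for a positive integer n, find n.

Set n(4n−3) = 81367, giving 4n² − 3n − 81367 = 0.
The discriminant is 9 + 16·81367 = 1301881, and √1301881 = 1141.
So n = (3 + 1141) / 8 = 1144/8 = 143.
Check: 143·(4·143 − 3) = 81367. ✓

143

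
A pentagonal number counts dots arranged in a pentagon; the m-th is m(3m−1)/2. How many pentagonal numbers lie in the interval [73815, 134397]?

The n-th pentagonal number is n(3n−1)/2.
Smallest index with value ≥ 73815: n = 222 (giving 73815).
Largest index with value ≤ 134397: n = 299 (giving 133952).
Indices 222 through 299: 78 terms.

78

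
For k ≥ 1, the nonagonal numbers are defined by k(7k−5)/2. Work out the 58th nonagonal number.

11629

The 58th nonagonal number is n(7n−5)/2 with n = 58.
58·(7·58 − 5)/2 = 58·401/2 = 11629.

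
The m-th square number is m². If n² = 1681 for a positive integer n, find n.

41

We need n² = 1681, so n = √1681 = 41.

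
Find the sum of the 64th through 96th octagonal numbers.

637296

Σ i(3i−2) = 3Σi² − 2Σi over i = 64..96.
Σi = 4656 − 2016 = 2640 and Σi² = 299536 − 85344 = 214192.
3·214192 − 2·2640 = 637296.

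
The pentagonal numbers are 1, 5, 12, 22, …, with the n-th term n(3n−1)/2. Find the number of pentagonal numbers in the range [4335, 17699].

55

The n-th pentagonal number is n(3n−1)/2.
Smallest index with value ≥ 4335: n = 54 (giving 4347).
Largest index with value ≤ 17699: n = 108 (giving 17442).
Indices 54 through 108: 55 terms.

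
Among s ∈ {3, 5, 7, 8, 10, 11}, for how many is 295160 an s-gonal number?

1

s = 3: P(3, 767) = 294528 and P(3, 768) = 295296; 295160 is not s-gonal.
s = 5: P(5, 443) = 294152 and P(5, 444) = 295482; 295160 is not s-gonal.
s = 7: P(7, 343) = 293608 and P(7, 344) = 295324; 295160 is not s-gonal.
s = 8: P(8, 314) = 295160. ✓
s = 10: P(10, 272) = 295120 and P(10, 273) = 297297; 295160 is not s-gonal.
s = 11: P(11, 256) = 294016 and P(11, 257) = 296321; 295160 is not s-gonal.
Hits: s ∈ {8} → 1.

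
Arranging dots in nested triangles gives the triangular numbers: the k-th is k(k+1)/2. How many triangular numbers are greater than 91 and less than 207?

6

The n-th triangular number is n(n+1)/2.
Smallest index with value > 91: n = 14 (giving 105).
Largest index with value < 207: n = 19 (giving 190).
Indices 14 through 19: 6 terms.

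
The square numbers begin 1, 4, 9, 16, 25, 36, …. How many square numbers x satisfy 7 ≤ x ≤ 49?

5

The n-th square number is n².
Smallest index with value ≥ 7: n = 3 (giving 9).
Largest index with value ≤ 49: n = 7 (giving 49).
Indices 3 through 7: 5 terms.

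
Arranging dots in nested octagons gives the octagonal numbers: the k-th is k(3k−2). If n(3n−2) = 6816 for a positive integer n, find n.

Set n(3n−2) = 6816, giving 3n² − 2n − 6816 = 0.
So n = (2 + 286) / 6 = 288/6 = 48.
Check: 48·(3·48 − 2) = 6816. ✓

48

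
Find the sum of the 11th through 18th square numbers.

Σ_{i=11}^{18} i² = 2109 − 385 = 1724.

1724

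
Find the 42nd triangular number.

The 42nd triangular number is n(n+1)/2 with n = 42.
42·43/2 = 1806/2 = 903.

903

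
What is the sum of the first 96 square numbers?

Σ_{i=1}^{96} i² = 96·97·193/6 = 299536.

299536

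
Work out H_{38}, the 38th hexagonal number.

2850

38·(2·38 − 1) = 38·75 = 2850.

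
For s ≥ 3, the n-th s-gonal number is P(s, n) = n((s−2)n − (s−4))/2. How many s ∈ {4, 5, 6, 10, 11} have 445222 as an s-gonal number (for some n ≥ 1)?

1

s = 4: P(4, 667) = 444889 and P(4, 668) = 446224; 445222 is not s-gonal.
s = 5: P(5, 544) = 443632 and P(5, 545) = 445265; 445222 is not s-gonal.
s = 6: P(6, 472) = 445096 and P(6, 473) = 446985; 445222 is not s-gonal.
s = 10: P(10, 334) = 445222. ✓
s = 11: P(11, 314) = 442583 and P(11, 315) = 445410; 445222 is not s-gonal.
Hits: s ∈ {10} → 1.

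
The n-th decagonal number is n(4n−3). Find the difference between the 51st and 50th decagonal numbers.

401

Consecutive decagonal numbers differ by 8n − 7: here 8·51 − 7 = 401.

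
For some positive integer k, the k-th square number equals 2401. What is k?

49

We need n² = 2401, so n = √2401 = 49.
Check: 49² = 2401. ✓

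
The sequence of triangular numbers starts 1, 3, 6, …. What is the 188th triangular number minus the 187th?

188

Consecutive triangular numbers differ by n: T_{188} − T_{187} = 188.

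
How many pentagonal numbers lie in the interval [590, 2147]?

The n-th pentagonal number is n(3n−1)/2.
Smallest index with value ≥ 590: n = 20 (giving 590).
Largest index with value ≤ 2147: n = 38 (giving 2147).
Indices 20 through 38: 19 terms.

19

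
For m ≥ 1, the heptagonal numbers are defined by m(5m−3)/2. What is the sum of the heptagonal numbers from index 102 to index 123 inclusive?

Σ i(5i−3)/2 = (5Σi² − 3Σi) / 2 over i = 102..123.
Σi = 7626 − 5151 = 2475 and Σi² = 627874 − 348551 = 279323.
(5·279323 − 3·2475) / 2 = 1389190/2 = 694595.

694595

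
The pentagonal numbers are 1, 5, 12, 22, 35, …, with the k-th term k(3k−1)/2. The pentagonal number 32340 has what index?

147

Set n(3n−1)/2 = 32340, giving 3n² − n − 64680 = 0.
So n = (1 + 881) / 6 = 882/6 = 147.
Check: 147·(3·147 − 1)/2 = 32340. ✓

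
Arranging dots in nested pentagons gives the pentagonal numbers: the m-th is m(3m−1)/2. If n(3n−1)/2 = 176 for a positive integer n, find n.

11

Set n(3n−1)/2 = 176, giving 3n² − n − 352 = 0.
So n = (1 + 65) / 6 = 66/6 = 11.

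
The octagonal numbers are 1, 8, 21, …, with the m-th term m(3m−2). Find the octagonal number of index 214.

136960

The 214th octagonal number is n(3n−2) with n = 214.
214·(3·214 − 2) = 214·640 = 136960.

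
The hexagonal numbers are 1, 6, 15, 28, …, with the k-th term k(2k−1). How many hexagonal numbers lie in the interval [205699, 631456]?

242

The n-th hexagonal number is n(2n−1).
Smallest index with value ≥ 205699: n = 321 (giving 205761).
Largest index with value ≤ 631456: n = 562 (giving 631126).
Indices 321 through 562: 242 terms.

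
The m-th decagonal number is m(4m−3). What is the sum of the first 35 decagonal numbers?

Σ i(4i−3) = 4Σi² − 3Σi over i = 1..35.
Σi = 630 and Σi² = 14910.
4·14910 − 3·630 = 57750.

57750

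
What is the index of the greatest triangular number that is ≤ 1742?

Solve n(n+1)/2 ≤ 1742 for integer n.
n = 58 gives 1711 ≤ 1742, while n = 59 gives 1770 > 1742; so the answer is index 58.

58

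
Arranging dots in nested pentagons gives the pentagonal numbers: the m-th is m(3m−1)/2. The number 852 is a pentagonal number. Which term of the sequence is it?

Set n(3n−1)/2 = 852, giving 3n² − n − 1704 = 0.
The discriminant is 1 + 24·852 = 20449, and √20449 = 143.
So n = (1 + 143) / 6 = 144/6 = 24.
Check: 24·(3·24 − 1)/2 = 852. ✓

24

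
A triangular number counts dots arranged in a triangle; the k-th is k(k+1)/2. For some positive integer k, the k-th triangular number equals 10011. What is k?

Set n(n+1)/2 = 10011, giving n² + n − 20022 = 0.
The discriminant is 1 + 8·10011 = 80089, and √80089 = 283.
So n = (-1 + 283) / 2 = 282/2 = 141.
Check: 141·142/2 = 10011. ✓

141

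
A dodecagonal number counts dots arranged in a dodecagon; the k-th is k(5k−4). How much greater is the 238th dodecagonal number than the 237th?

2371

Consecutive dodecagonal numbers differ by 10n − 9: here 10·238 − 9 = 2371.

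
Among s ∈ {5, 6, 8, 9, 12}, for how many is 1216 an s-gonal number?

2

s = 5: P(5, 28) = 1162 and P(5, 29) = 1247; 1216 is not s-gonal.
s = 6: P(6, 24) = 1128 and P(6, 25) = 1225; 1216 is not s-gonal.
s = 8: P(8, 20) = 1160 and P(8, 21) = 1281; 1216 is not s-gonal.
s = 9: P(9, 19) = 1216. ✓
s = 12: P(12, 16) = 1216. ✓
Hits: s ∈ {9, 12} → 2.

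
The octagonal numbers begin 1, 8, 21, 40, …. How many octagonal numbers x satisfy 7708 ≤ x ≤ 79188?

111

The n-th octagonal number is n(3n−2).
Smallest index with value ≥ 7708: n = 52 (giving 8008).
Largest index with value ≤ 79188: n = 162 (giving 78408).
Indices 52 through 162: 111 terms.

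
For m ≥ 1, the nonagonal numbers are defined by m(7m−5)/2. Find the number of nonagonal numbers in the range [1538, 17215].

49

The n-th nonagonal number is n(7n−5)/2.
Smallest index with value ≥ 1538: n = 22 (giving 1639).
Largest index with value ≤ 17215: n = 70 (giving 16975).
Indices 22 through 70: 49 terms.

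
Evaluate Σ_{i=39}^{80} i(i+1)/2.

Σ i(i+1)/2 = (Σi² + Σi) / 2 over i = 39..80.
Σi = 3240 − 741 = 2499 and Σi² = 173880 − 19019 = 154861.
(1·154861 + 1·2499) / 2 = 157360/2 = 78680.

78680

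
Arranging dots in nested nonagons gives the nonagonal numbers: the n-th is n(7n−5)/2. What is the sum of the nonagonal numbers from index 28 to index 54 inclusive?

161820

Σ i(7i−5)/2 = (7Σi² − 5Σi) / 2 over i = 28..54.
Σi = 1485 − 378 = 1107 and Σi² = 53955 − 6930 = 47025.
(7·47025 − 5·1107) / 2 = 323640/2 = 161820.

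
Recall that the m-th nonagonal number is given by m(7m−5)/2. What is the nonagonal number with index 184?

The 184th nonagonal number is n(7n−5)/2 with n = 184.
184·(7·184 − 5)/2 = 184·1283/2 = 118036.

118036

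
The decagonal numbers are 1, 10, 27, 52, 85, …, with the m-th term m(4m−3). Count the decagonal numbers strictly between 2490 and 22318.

50

The n-th decagonal number is n(4n−3).
Smallest index with value > 2490: n = 26 (giving 2626).
Largest index with value < 22318: n = 75 (giving 22275).
Indices 26 through 75: 50 terms.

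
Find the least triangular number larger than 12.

Solve n(n+1)/2 > 12 for integer n.
The largest n with value ≤ 12 is 4 (since 10 ≤ 12 < 15), so the first above is n = 5, value 15.

15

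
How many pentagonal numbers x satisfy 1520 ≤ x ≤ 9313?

The n-th pentagonal number is n(3n−1)/2.
Smallest index with value ≥ 1520: n = 32 (giving 1520).
Largest index with value ≤ 9313: n = 78 (giving 9087).
Indices 32 through 78: 47 terms.

47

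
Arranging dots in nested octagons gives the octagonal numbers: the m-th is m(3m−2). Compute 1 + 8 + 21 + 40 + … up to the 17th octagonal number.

Σ i(3i−2) = 3Σi² − 2Σi over i = 1..17.
Σi = 153 and Σi² = 1785.
3·1785 − 2·153 = 5049.

5049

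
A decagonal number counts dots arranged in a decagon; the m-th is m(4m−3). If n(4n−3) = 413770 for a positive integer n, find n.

Set n(4n−3) = 413770, giving 4n² − 3n − 413770 = 0.
The discriminant is 9 + 16·413770 = 6620329, and √6620329 = 2573.
So n = (3 + 2573) / 8 = 2576/8 = 322.

322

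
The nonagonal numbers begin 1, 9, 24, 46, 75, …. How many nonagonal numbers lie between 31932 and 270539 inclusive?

The n-th nonagonal number is n(7n−5)/2.
Smallest index with value ≥ 31932: n = 96 (giving 32016).
Largest index with value ≤ 270539: n = 278 (giving 269799).
Indices 96 through 278: 183 terms.

183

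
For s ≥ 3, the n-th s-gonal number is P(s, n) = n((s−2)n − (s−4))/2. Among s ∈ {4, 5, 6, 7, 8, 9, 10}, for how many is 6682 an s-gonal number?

s = 4: P(4, 81) = 6561 and P(4, 82) = 6724; 6682 is not s-gonal.
s = 5: P(5, 66) = 6501 and P(5, 67) = 6700; 6682 is not s-gonal.
s = 6: P(6, 58) = 6670 and P(6, 59) = 6903; 6682 is not s-gonal.
s = 7: P(7, 52) = 6682. ✓
s = 8: P(8, 47) = 6533 and P(8, 48) = 6816; 6682 is not s-gonal.
s = 9: P(9, 44) = 6666 and P(9, 45) = 6975; 6682 is not s-gonal.
s = 10: P(10, 41) = 6601 and P(10, 42) = 6930; 6682 is not s-gonal.
Hits: s ∈ {7} → 1.

1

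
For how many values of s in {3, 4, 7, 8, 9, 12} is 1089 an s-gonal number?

2

s = 3: P(3, 46) = 1081 and P(3, 47) = 1128; 1089 is not s-gonal.
s = 4: P(4, 33) = 1089. ✓
s = 7: P(7, 21) = 1071 and P(7, 22) = 1177; 1089 is not s-gonal.
s = 8: P(8, 19) = 1045 and P(8, 20) = 1160; 1089 is not s-gonal.
s = 9: P(9, 18) = 1089. ✓
s = 12: P(12, 15) = 1065 and P(12, 16) = 1216; 1089 is not s-gonal.
Hits: s ∈ {4, 9} → 2.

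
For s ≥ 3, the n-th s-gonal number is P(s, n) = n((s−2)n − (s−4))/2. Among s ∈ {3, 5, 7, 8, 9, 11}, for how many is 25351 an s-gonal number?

s = 3: P(3, 224) = 25200 and P(3, 225) = 25425; 25351 is not s-gonal.
s = 5: P(5, 130) = 25285 and P(5, 131) = 25676; 25351 is not s-gonal.
s = 7: P(7, 101) = 25351. ✓
s = 8: P(8, 92) = 25208 and P(8, 93) = 25761; 25351 is not s-gonal.
s = 9: P(9, 85) = 25075 and P(9, 86) = 25671; 25351 is not s-gonal.
s = 11: P(11, 75) = 25050 and P(11, 76) = 25726; 25351 is not s-gonal.
Hits: s ∈ {7} → 1.

1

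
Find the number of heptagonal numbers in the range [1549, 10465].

40

The n-th heptagonal number is n(5n−3)/2.
Smallest index with value ≥ 1549: n = 26 (giving 1651).
Largest index with value ≤ 10465: n = 65 (giving 10465).
Indices 26 through 65: 40 terms.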